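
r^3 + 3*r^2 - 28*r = r*(r - 4)*(r + 7)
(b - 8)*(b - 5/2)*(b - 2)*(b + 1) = b^4 - 23*b^3/2 + 57*b^2/2 + b - 40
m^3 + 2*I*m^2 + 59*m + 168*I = (m - 8*I)*(m + 3*I)*(m + 7*I)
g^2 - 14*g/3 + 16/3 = (g - 8/3)*(g - 2)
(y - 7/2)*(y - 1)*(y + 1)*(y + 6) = y^4 + 5*y^3/2 - 22*y^2 - 5*y/2 + 21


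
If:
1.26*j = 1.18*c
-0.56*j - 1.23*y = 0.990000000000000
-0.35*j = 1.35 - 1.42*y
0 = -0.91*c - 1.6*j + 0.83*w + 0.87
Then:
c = -2.67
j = -2.50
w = -8.80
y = 0.33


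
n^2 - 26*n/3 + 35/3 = (n - 7)*(n - 5/3)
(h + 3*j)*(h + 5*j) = h^2 + 8*h*j + 15*j^2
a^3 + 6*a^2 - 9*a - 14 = (a - 2)*(a + 1)*(a + 7)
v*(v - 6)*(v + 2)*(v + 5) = v^4 + v^3 - 32*v^2 - 60*v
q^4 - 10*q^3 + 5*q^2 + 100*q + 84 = (q - 7)*(q - 6)*(q + 1)*(q + 2)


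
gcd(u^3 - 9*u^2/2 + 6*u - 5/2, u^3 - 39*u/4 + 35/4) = u^2 - 7*u/2 + 5/2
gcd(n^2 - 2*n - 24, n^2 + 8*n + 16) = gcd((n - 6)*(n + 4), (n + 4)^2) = n + 4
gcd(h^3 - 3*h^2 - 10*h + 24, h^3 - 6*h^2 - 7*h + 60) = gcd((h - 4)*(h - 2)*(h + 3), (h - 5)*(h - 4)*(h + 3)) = h^2 - h - 12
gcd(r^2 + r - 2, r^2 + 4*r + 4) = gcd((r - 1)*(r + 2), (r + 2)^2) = r + 2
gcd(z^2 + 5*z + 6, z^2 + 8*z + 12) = z + 2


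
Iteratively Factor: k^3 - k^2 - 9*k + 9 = (k - 3)*(k^2 + 2*k - 3) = (k - 3)*(k - 1)*(k + 3)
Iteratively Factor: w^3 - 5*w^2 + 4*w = (w - 1)*(w^2 - 4*w) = (w - 4)*(w - 1)*(w)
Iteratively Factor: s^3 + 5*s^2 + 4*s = (s)*(s^2 + 5*s + 4) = s*(s + 1)*(s + 4)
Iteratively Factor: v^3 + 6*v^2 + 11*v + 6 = (v + 3)*(v^2 + 3*v + 2) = (v + 1)*(v + 3)*(v + 2)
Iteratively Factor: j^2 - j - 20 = (j - 5)*(j + 4)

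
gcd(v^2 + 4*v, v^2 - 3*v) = v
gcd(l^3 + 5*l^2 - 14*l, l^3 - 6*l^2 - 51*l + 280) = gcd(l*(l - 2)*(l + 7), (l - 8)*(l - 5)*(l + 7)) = l + 7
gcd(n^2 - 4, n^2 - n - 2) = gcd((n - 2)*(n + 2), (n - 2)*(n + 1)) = n - 2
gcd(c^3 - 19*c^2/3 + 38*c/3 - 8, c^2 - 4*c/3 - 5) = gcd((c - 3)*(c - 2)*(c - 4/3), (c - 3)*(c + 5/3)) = c - 3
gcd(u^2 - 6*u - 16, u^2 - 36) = 1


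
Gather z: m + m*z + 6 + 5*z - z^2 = m - z^2 + z*(m + 5) + 6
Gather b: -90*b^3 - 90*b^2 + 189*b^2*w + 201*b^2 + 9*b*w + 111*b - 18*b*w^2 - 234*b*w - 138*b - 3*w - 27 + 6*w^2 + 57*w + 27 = -90*b^3 + b^2*(189*w + 111) + b*(-18*w^2 - 225*w - 27) + 6*w^2 + 54*w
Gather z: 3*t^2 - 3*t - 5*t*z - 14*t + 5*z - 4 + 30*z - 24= 3*t^2 - 17*t + z*(35 - 5*t) - 28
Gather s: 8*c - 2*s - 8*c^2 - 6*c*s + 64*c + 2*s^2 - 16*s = -8*c^2 + 72*c + 2*s^2 + s*(-6*c - 18)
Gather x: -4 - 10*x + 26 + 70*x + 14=60*x + 36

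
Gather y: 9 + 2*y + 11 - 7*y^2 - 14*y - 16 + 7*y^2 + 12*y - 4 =0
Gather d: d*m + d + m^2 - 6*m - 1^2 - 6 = d*(m + 1) + m^2 - 6*m - 7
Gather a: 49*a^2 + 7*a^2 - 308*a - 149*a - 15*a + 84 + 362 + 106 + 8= 56*a^2 - 472*a + 560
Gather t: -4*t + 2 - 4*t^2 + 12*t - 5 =-4*t^2 + 8*t - 3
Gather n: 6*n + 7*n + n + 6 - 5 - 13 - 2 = 14*n - 14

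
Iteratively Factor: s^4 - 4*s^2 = (s)*(s^3 - 4*s) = s*(s - 2)*(s^2 + 2*s) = s*(s - 2)*(s + 2)*(s)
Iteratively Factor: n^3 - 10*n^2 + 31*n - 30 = (n - 5)*(n^2 - 5*n + 6) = (n - 5)*(n - 2)*(n - 3)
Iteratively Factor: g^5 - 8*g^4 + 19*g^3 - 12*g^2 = (g)*(g^4 - 8*g^3 + 19*g^2 - 12*g) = g^2*(g^3 - 8*g^2 + 19*g - 12) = g^2*(g - 3)*(g^2 - 5*g + 4) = g^2*(g - 4)*(g - 3)*(g - 1)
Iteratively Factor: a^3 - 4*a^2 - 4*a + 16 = (a - 4)*(a^2 - 4) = (a - 4)*(a - 2)*(a + 2)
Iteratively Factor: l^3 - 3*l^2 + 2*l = (l - 1)*(l^2 - 2*l) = (l - 2)*(l - 1)*(l)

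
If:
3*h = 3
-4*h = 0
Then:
No Solution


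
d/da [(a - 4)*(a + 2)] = 2*a - 2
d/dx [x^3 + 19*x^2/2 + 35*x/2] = 3*x^2 + 19*x + 35/2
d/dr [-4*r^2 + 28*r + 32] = 28 - 8*r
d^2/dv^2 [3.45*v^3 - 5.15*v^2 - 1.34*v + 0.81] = 20.7*v - 10.3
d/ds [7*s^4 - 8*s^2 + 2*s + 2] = 28*s^3 - 16*s + 2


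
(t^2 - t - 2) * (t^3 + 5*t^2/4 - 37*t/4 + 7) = t^5 + t^4/4 - 25*t^3/2 + 55*t^2/4 + 23*t/2 - 14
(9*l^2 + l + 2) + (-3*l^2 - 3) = 6*l^2 + l - 1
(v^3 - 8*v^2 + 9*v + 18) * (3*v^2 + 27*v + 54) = 3*v^5 + 3*v^4 - 135*v^3 - 135*v^2 + 972*v + 972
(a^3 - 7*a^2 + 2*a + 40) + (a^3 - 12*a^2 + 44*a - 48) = 2*a^3 - 19*a^2 + 46*a - 8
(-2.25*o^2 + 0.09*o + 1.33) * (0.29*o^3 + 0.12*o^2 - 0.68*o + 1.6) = -0.6525*o^5 - 0.2439*o^4 + 1.9265*o^3 - 3.5016*o^2 - 0.7604*o + 2.128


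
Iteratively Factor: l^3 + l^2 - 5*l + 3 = (l - 1)*(l^2 + 2*l - 3) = (l - 1)^2*(l + 3)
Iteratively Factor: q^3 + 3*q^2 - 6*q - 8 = (q + 1)*(q^2 + 2*q - 8) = (q + 1)*(q + 4)*(q - 2)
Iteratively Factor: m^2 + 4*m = (m + 4)*(m)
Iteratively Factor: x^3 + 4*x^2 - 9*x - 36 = (x + 3)*(x^2 + x - 12) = (x - 3)*(x + 3)*(x + 4)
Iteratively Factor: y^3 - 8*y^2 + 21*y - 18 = (y - 3)*(y^2 - 5*y + 6) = (y - 3)^2*(y - 2)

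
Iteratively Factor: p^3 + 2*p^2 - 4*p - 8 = (p + 2)*(p^2 - 4) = (p + 2)^2*(p - 2)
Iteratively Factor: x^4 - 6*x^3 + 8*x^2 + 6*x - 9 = (x + 1)*(x^3 - 7*x^2 + 15*x - 9) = (x - 1)*(x + 1)*(x^2 - 6*x + 9) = (x - 3)*(x - 1)*(x + 1)*(x - 3)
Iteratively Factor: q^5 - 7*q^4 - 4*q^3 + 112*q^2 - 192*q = (q + 4)*(q^4 - 11*q^3 + 40*q^2 - 48*q) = (q - 4)*(q + 4)*(q^3 - 7*q^2 + 12*q) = q*(q - 4)*(q + 4)*(q^2 - 7*q + 12) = q*(q - 4)^2*(q + 4)*(q - 3)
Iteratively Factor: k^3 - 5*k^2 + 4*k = (k)*(k^2 - 5*k + 4) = k*(k - 4)*(k - 1)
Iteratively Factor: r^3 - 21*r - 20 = (r + 4)*(r^2 - 4*r - 5) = (r - 5)*(r + 4)*(r + 1)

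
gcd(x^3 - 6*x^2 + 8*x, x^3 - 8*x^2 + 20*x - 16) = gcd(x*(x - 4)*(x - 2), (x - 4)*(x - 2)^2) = x^2 - 6*x + 8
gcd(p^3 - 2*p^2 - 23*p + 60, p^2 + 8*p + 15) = p + 5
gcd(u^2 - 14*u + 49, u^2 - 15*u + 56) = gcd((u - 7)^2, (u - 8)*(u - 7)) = u - 7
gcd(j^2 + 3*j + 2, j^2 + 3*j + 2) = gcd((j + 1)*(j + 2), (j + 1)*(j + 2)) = j^2 + 3*j + 2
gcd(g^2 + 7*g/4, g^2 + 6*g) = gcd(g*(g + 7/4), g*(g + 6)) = g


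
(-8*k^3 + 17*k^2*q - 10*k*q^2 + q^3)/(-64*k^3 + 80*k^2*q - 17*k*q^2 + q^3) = (-k + q)/(-8*k + q)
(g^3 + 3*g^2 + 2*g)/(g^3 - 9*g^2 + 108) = g*(g^2 + 3*g + 2)/(g^3 - 9*g^2 + 108)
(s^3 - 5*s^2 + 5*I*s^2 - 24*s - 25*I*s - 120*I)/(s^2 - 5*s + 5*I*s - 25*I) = (s^2 - 5*s - 24)/(s - 5)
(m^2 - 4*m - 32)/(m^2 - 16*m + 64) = (m + 4)/(m - 8)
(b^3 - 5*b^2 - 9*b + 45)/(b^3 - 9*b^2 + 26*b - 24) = (b^2 - 2*b - 15)/(b^2 - 6*b + 8)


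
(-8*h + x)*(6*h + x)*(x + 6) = -48*h^2*x - 288*h^2 - 2*h*x^2 - 12*h*x + x^3 + 6*x^2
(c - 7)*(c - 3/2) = c^2 - 17*c/2 + 21/2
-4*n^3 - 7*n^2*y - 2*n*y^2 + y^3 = (-4*n + y)*(n + y)^2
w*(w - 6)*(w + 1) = w^3 - 5*w^2 - 6*w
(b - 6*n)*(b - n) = b^2 - 7*b*n + 6*n^2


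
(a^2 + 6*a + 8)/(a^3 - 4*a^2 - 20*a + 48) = (a + 2)/(a^2 - 8*a + 12)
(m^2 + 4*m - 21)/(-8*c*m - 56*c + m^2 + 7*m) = (3 - m)/(8*c - m)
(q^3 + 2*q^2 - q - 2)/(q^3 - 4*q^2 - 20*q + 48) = (q^3 + 2*q^2 - q - 2)/(q^3 - 4*q^2 - 20*q + 48)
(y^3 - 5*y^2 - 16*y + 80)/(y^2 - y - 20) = y - 4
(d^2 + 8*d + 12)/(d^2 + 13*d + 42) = (d + 2)/(d + 7)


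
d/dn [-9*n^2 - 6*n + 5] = -18*n - 6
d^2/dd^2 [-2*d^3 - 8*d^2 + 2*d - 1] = -12*d - 16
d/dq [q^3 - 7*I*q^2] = q*(3*q - 14*I)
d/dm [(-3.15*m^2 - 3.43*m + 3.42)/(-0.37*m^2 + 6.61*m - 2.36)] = (-22.0906*m^2 + 17.3988*m - 14.5114)/(0.1369*m^4 - 4.8914*m^3 + 45.4385*m^2 - 31.1992*m + 5.5696)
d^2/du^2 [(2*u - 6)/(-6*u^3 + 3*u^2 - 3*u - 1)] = 12*(-3*(u - 3)*(6*u^2 - 2*u + 1)^2 + (6*u^2 - 2*u + (u - 3)*(6*u - 1) + 1)*(6*u^3 - 3*u^2 + 3*u + 1))/(6*u^3 - 3*u^2 + 3*u + 1)^3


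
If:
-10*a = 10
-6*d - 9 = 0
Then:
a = -1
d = -3/2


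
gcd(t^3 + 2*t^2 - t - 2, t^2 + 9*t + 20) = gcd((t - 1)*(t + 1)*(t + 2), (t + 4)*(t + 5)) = 1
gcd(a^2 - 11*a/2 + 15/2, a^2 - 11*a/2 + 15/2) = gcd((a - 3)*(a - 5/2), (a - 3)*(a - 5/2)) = a^2 - 11*a/2 + 15/2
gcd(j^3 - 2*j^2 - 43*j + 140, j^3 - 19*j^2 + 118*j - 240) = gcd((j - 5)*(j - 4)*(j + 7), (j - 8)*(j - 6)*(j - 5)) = j - 5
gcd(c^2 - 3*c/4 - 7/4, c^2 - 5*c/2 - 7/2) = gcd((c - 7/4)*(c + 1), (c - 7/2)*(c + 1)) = c + 1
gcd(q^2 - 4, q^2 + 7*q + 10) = q + 2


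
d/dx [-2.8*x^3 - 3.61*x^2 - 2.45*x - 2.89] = -8.4*x^2 - 7.22*x - 2.45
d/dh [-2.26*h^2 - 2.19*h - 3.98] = -4.52*h - 2.19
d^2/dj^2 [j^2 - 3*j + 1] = 2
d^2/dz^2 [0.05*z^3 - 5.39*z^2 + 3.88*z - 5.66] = 0.3*z - 10.78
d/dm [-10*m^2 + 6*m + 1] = 6 - 20*m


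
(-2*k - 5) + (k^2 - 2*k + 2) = k^2 - 4*k - 3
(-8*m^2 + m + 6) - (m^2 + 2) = -9*m^2 + m + 4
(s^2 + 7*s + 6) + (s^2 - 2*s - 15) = 2*s^2 + 5*s - 9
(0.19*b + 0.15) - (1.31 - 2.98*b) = 3.17*b - 1.16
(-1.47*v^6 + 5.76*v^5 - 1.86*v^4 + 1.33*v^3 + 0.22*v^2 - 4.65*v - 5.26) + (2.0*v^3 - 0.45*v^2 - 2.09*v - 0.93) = -1.47*v^6 + 5.76*v^5 - 1.86*v^4 + 3.33*v^3 - 0.23*v^2 - 6.74*v - 6.19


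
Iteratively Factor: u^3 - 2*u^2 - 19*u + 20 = (u + 4)*(u^2 - 6*u + 5) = (u - 5)*(u + 4)*(u - 1)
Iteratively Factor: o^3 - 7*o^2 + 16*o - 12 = (o - 2)*(o^2 - 5*o + 6) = (o - 2)^2*(o - 3)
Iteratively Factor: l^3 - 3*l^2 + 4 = (l - 2)*(l^2 - l - 2) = (l - 2)*(l + 1)*(l - 2)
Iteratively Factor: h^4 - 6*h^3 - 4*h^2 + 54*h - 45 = (h - 3)*(h^3 - 3*h^2 - 13*h + 15) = (h - 3)*(h + 3)*(h^2 - 6*h + 5) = (h - 3)*(h - 1)*(h + 3)*(h - 5)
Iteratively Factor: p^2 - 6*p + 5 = (p - 5)*(p - 1)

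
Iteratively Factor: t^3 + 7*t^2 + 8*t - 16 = (t - 1)*(t^2 + 8*t + 16) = (t - 1)*(t + 4)*(t + 4)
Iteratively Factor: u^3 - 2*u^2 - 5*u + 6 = (u + 2)*(u^2 - 4*u + 3) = (u - 1)*(u + 2)*(u - 3)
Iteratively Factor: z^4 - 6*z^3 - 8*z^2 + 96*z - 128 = (z + 4)*(z^3 - 10*z^2 + 32*z - 32) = (z - 4)*(z + 4)*(z^2 - 6*z + 8) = (z - 4)*(z - 2)*(z + 4)*(z - 4)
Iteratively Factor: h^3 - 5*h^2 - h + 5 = (h + 1)*(h^2 - 6*h + 5) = (h - 1)*(h + 1)*(h - 5)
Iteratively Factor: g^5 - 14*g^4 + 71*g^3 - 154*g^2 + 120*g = (g - 3)*(g^4 - 11*g^3 + 38*g^2 - 40*g) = g*(g - 3)*(g^3 - 11*g^2 + 38*g - 40) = g*(g - 5)*(g - 3)*(g^2 - 6*g + 8) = g*(g - 5)*(g - 3)*(g - 2)*(g - 4)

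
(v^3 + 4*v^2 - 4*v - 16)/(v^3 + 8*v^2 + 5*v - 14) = (v^2 + 2*v - 8)/(v^2 + 6*v - 7)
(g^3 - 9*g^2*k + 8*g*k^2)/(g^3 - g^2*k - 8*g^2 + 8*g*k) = (g - 8*k)/(g - 8)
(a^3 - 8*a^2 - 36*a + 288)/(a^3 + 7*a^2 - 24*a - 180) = (a^2 - 14*a + 48)/(a^2 + a - 30)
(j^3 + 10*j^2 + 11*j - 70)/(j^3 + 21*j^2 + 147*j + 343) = (j^2 + 3*j - 10)/(j^2 + 14*j + 49)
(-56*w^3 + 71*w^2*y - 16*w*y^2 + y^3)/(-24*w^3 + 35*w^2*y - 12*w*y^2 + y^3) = (-7*w + y)/(-3*w + y)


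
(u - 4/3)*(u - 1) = u^2 - 7*u/3 + 4/3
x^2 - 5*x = x*(x - 5)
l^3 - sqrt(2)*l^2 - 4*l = l*(l - 2*sqrt(2))*(l + sqrt(2))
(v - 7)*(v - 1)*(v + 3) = v^3 - 5*v^2 - 17*v + 21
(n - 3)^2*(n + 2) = n^3 - 4*n^2 - 3*n + 18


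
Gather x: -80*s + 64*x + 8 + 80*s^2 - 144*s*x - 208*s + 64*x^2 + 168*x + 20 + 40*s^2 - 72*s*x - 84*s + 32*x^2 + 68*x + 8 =120*s^2 - 372*s + 96*x^2 + x*(300 - 216*s) + 36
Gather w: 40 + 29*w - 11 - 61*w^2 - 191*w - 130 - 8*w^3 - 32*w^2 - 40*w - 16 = -8*w^3 - 93*w^2 - 202*w - 117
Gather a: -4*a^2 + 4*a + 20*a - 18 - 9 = -4*a^2 + 24*a - 27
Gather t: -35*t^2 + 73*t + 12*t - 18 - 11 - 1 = -35*t^2 + 85*t - 30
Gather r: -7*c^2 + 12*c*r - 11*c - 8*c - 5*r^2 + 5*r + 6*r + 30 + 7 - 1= -7*c^2 - 19*c - 5*r^2 + r*(12*c + 11) + 36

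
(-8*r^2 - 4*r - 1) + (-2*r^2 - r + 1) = -10*r^2 - 5*r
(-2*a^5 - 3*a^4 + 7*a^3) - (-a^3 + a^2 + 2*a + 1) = -2*a^5 - 3*a^4 + 8*a^3 - a^2 - 2*a - 1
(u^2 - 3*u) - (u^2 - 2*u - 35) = 35 - u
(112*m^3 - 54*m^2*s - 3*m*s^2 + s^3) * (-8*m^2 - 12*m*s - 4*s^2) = -896*m^5 - 912*m^4*s + 224*m^3*s^2 + 244*m^2*s^3 - 4*s^5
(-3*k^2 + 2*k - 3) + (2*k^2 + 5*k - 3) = -k^2 + 7*k - 6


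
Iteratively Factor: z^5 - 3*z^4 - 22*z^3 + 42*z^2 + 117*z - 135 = (z + 3)*(z^4 - 6*z^3 - 4*z^2 + 54*z - 45) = (z - 5)*(z + 3)*(z^3 - z^2 - 9*z + 9) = (z - 5)*(z + 3)^2*(z^2 - 4*z + 3) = (z - 5)*(z - 3)*(z + 3)^2*(z - 1)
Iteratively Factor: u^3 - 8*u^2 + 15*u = (u - 5)*(u^2 - 3*u) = (u - 5)*(u - 3)*(u)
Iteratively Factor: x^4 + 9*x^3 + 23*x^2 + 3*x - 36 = (x - 1)*(x^3 + 10*x^2 + 33*x + 36) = (x - 1)*(x + 3)*(x^2 + 7*x + 12) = (x - 1)*(x + 3)^2*(x + 4)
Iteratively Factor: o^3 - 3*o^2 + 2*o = (o)*(o^2 - 3*o + 2) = o*(o - 1)*(o - 2)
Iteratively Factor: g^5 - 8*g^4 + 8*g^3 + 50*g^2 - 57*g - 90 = (g + 2)*(g^4 - 10*g^3 + 28*g^2 - 6*g - 45) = (g - 3)*(g + 2)*(g^3 - 7*g^2 + 7*g + 15) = (g - 3)^2*(g + 2)*(g^2 - 4*g - 5) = (g - 3)^2*(g + 1)*(g + 2)*(g - 5)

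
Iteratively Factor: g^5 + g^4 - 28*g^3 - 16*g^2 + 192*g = (g - 3)*(g^4 + 4*g^3 - 16*g^2 - 64*g) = (g - 3)*(g + 4)*(g^3 - 16*g) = g*(g - 3)*(g + 4)*(g^2 - 16) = g*(g - 4)*(g - 3)*(g + 4)*(g + 4)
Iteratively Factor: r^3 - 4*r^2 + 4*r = (r)*(r^2 - 4*r + 4) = r*(r - 2)*(r - 2)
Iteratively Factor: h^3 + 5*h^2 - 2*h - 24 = (h + 3)*(h^2 + 2*h - 8) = (h - 2)*(h + 3)*(h + 4)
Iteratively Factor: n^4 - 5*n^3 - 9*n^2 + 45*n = (n - 5)*(n^3 - 9*n) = (n - 5)*(n - 3)*(n^2 + 3*n) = (n - 5)*(n - 3)*(n + 3)*(n)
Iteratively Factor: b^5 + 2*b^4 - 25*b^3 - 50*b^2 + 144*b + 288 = (b + 3)*(b^4 - b^3 - 22*b^2 + 16*b + 96) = (b - 3)*(b + 3)*(b^3 + 2*b^2 - 16*b - 32) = (b - 4)*(b - 3)*(b + 3)*(b^2 + 6*b + 8) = (b - 4)*(b - 3)*(b + 3)*(b + 4)*(b + 2)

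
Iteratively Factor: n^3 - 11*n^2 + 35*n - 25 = (n - 1)*(n^2 - 10*n + 25) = (n - 5)*(n - 1)*(n - 5)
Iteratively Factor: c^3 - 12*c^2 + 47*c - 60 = (c - 5)*(c^2 - 7*c + 12) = (c - 5)*(c - 4)*(c - 3)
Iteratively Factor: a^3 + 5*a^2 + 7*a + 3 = (a + 3)*(a^2 + 2*a + 1) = (a + 1)*(a + 3)*(a + 1)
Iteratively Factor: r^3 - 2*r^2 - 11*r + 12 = (r - 4)*(r^2 + 2*r - 3) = (r - 4)*(r - 1)*(r + 3)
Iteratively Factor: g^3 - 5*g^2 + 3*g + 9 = (g - 3)*(g^2 - 2*g - 3) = (g - 3)*(g + 1)*(g - 3)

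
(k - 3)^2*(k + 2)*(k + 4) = k^4 - 19*k^2 + 6*k + 72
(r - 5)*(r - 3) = r^2 - 8*r + 15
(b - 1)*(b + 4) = b^2 + 3*b - 4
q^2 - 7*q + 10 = (q - 5)*(q - 2)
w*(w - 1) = w^2 - w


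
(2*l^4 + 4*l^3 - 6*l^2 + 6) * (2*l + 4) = 4*l^5 + 16*l^4 + 4*l^3 - 24*l^2 + 12*l + 24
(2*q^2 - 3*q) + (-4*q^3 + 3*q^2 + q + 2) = -4*q^3 + 5*q^2 - 2*q + 2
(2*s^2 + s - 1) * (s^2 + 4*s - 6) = 2*s^4 + 9*s^3 - 9*s^2 - 10*s + 6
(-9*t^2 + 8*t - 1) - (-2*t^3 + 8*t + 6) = 2*t^3 - 9*t^2 - 7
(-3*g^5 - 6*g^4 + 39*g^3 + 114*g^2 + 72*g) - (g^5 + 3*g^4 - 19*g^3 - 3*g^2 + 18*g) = -4*g^5 - 9*g^4 + 58*g^3 + 117*g^2 + 54*g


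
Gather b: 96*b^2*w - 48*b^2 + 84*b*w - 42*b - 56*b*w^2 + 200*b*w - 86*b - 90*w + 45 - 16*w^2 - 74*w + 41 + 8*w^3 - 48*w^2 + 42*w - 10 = b^2*(96*w - 48) + b*(-56*w^2 + 284*w - 128) + 8*w^3 - 64*w^2 - 122*w + 76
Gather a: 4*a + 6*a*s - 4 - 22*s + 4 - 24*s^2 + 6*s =a*(6*s + 4) - 24*s^2 - 16*s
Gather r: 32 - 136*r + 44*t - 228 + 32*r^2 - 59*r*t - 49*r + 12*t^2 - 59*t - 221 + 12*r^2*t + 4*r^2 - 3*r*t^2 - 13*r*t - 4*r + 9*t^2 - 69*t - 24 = r^2*(12*t + 36) + r*(-3*t^2 - 72*t - 189) + 21*t^2 - 84*t - 441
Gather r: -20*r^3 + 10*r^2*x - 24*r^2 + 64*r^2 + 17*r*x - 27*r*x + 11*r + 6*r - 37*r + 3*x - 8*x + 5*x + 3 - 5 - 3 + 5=-20*r^3 + r^2*(10*x + 40) + r*(-10*x - 20)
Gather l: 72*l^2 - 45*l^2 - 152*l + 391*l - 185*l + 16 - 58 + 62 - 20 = 27*l^2 + 54*l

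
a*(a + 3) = a^2 + 3*a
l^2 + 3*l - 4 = (l - 1)*(l + 4)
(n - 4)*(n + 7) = n^2 + 3*n - 28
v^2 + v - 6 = (v - 2)*(v + 3)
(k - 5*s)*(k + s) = k^2 - 4*k*s - 5*s^2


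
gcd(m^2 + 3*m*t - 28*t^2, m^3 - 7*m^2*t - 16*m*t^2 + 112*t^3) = -m + 4*t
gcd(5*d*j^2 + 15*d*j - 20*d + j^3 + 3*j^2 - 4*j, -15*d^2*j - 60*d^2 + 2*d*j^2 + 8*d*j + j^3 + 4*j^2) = 5*d*j + 20*d + j^2 + 4*j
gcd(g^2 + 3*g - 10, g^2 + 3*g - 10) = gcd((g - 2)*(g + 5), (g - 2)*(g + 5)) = g^2 + 3*g - 10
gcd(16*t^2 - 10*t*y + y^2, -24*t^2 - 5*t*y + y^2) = -8*t + y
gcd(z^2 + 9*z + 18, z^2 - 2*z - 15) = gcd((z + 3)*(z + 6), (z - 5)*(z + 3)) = z + 3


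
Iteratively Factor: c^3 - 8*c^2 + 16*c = (c)*(c^2 - 8*c + 16) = c*(c - 4)*(c - 4)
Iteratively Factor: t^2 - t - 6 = (t + 2)*(t - 3)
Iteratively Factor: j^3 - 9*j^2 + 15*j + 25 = (j - 5)*(j^2 - 4*j - 5) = (j - 5)^2*(j + 1)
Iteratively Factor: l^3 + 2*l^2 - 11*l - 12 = (l - 3)*(l^2 + 5*l + 4) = (l - 3)*(l + 4)*(l + 1)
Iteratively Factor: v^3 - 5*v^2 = (v - 5)*(v^2) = v*(v - 5)*(v)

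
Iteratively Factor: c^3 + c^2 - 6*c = (c + 3)*(c^2 - 2*c) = (c - 2)*(c + 3)*(c)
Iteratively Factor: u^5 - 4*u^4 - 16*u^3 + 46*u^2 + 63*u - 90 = (u - 1)*(u^4 - 3*u^3 - 19*u^2 + 27*u + 90) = (u - 1)*(u + 3)*(u^3 - 6*u^2 - u + 30) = (u - 1)*(u + 2)*(u + 3)*(u^2 - 8*u + 15) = (u - 5)*(u - 1)*(u + 2)*(u + 3)*(u - 3)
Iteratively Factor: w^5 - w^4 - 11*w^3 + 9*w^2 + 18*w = (w - 2)*(w^4 + w^3 - 9*w^2 - 9*w) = (w - 2)*(w + 3)*(w^3 - 2*w^2 - 3*w) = (w - 3)*(w - 2)*(w + 3)*(w^2 + w) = (w - 3)*(w - 2)*(w + 1)*(w + 3)*(w)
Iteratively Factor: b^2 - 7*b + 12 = (b - 3)*(b - 4)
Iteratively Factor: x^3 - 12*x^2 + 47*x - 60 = (x - 4)*(x^2 - 8*x + 15) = (x - 4)*(x - 3)*(x - 5)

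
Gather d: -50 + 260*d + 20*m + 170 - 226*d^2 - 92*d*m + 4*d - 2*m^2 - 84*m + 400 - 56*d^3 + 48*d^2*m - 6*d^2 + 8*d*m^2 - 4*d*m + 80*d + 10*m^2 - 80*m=-56*d^3 + d^2*(48*m - 232) + d*(8*m^2 - 96*m + 344) + 8*m^2 - 144*m + 520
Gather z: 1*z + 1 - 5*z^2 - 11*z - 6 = -5*z^2 - 10*z - 5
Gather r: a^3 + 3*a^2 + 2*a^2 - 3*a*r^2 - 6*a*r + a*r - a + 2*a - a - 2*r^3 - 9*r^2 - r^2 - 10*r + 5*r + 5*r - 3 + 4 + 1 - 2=a^3 + 5*a^2 - 5*a*r - 2*r^3 + r^2*(-3*a - 10)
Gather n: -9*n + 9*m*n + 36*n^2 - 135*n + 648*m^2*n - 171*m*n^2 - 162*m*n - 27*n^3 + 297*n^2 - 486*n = -27*n^3 + n^2*(333 - 171*m) + n*(648*m^2 - 153*m - 630)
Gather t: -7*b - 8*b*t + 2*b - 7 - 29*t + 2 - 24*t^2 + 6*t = -5*b - 24*t^2 + t*(-8*b - 23) - 5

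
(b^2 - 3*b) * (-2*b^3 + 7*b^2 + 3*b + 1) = -2*b^5 + 13*b^4 - 18*b^3 - 8*b^2 - 3*b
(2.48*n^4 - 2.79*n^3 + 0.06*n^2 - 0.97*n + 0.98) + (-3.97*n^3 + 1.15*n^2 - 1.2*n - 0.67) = 2.48*n^4 - 6.76*n^3 + 1.21*n^2 - 2.17*n + 0.31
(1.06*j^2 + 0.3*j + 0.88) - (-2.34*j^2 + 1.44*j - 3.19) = 3.4*j^2 - 1.14*j + 4.07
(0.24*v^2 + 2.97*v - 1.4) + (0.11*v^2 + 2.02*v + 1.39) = 0.35*v^2 + 4.99*v - 0.01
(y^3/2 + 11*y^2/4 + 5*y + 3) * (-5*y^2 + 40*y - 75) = -5*y^5/2 + 25*y^4/4 + 95*y^3/2 - 85*y^2/4 - 255*y - 225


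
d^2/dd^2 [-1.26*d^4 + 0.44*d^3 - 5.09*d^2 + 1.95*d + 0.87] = -15.12*d^2 + 2.64*d - 10.18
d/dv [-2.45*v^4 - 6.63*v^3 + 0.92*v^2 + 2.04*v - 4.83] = -9.8*v^3 - 19.89*v^2 + 1.84*v + 2.04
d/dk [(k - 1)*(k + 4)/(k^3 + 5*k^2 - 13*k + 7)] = (-k^2 - 8*k - 31)/(k^4 + 12*k^3 + 22*k^2 - 84*k + 49)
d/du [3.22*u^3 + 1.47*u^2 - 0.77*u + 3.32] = 9.66*u^2 + 2.94*u - 0.77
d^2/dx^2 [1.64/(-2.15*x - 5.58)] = -15.1618/(2.15*x + 5.58)^3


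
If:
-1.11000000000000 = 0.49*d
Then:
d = -2.27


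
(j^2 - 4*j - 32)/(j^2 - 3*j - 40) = (j + 4)/(j + 5)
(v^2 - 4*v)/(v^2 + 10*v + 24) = v*(v - 4)/(v^2 + 10*v + 24)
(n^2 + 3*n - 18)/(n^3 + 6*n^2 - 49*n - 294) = (n - 3)/(n^2 - 49)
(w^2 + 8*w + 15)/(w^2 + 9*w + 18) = (w + 5)/(w + 6)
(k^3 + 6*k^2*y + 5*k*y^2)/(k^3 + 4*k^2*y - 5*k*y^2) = (-k - y)/(-k + y)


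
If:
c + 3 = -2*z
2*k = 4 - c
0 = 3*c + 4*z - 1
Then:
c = 7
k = -3/2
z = -5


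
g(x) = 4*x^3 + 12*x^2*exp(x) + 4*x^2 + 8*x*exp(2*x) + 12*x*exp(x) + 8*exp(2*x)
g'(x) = 12*x^2*exp(x) + 12*x^2 + 16*x*exp(2*x) + 36*x*exp(x) + 8*x + 24*exp(2*x) + 12*exp(x)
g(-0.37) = 0.82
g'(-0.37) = 7.53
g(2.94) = 14043.73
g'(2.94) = 29737.07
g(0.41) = 37.01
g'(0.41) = 118.05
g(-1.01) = -0.01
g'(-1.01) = 0.79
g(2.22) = 3037.09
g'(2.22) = 6513.57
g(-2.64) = -42.08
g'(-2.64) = 62.46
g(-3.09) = -76.33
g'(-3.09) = 90.50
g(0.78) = 108.44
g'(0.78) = 290.50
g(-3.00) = -68.45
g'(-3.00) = 84.54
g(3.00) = 15946.04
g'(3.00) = 33758.38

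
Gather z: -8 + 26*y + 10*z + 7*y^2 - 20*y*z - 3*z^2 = 7*y^2 + 26*y - 3*z^2 + z*(10 - 20*y) - 8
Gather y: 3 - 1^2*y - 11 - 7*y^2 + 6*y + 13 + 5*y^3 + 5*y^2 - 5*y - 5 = 5*y^3 - 2*y^2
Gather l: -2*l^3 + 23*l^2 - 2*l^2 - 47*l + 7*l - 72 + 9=-2*l^3 + 21*l^2 - 40*l - 63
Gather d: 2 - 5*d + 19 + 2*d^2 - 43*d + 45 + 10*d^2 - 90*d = 12*d^2 - 138*d + 66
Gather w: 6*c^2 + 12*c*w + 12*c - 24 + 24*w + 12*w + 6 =6*c^2 + 12*c + w*(12*c + 36) - 18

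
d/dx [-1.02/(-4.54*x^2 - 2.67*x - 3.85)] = (-9.2616*x - 2.7234)/(4.54*x^2 + 2.67*x + 3.85)^2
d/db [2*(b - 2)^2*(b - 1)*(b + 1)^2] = 2*b*(5*b^3 - 12*b^2 - 3*b + 14)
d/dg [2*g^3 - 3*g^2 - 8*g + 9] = 6*g^2 - 6*g - 8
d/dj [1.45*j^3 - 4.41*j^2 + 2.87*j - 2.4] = 4.35*j^2 - 8.82*j + 2.87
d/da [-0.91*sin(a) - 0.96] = -0.91*cos(a)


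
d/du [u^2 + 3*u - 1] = 2*u + 3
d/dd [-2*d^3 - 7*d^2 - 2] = 2*d*(-3*d - 7)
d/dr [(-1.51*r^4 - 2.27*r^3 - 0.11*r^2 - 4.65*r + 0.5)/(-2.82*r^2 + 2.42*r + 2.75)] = (8.5164*r^5 - 4.5612*r^4 - 27.5968*r^3 - 32.1067*r^2 + 2.215*r - 13.9975)/(7.9524*r^4 - 13.6488*r^3 - 9.6536*r^2 + 13.31*r + 7.5625)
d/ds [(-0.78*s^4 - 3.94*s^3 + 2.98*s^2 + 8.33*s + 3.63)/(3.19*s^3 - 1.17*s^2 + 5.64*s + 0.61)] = (-2.4882*s^6 + 1.8252*s^5 - 18.094*s^4 - 99.4918*s^3 - 15.396*s^2 + 12.1298*s - 15.3919)/(10.1761*s^6 - 7.4646*s^5 + 37.3521*s^4 - 9.3058*s^3 + 30.3822*s^2 + 6.8808*s + 0.3721)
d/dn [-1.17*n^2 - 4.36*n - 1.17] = -2.34*n - 4.36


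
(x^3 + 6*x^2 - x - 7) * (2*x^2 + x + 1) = 2*x^5 + 13*x^4 + 5*x^3 - 9*x^2 - 8*x - 7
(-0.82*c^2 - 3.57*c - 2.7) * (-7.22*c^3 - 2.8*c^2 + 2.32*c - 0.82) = 5.9204*c^5 + 28.0714*c^4 + 27.5876*c^3 - 0.0499999999999989*c^2 - 3.3366*c + 2.214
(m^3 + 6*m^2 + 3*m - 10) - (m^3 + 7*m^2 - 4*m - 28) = -m^2 + 7*m + 18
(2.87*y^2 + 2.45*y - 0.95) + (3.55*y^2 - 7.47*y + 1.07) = 6.42*y^2 - 5.02*y + 0.12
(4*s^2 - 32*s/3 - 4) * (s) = 4*s^3 - 32*s^2/3 - 4*s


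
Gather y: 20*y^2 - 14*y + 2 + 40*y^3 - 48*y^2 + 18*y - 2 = 40*y^3 - 28*y^2 + 4*y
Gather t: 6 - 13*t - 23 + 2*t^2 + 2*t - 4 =2*t^2 - 11*t - 21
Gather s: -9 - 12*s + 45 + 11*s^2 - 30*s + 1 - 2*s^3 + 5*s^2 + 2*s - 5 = -2*s^3 + 16*s^2 - 40*s + 32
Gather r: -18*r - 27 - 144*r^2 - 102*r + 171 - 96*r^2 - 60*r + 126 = -240*r^2 - 180*r + 270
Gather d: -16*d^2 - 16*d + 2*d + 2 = -16*d^2 - 14*d + 2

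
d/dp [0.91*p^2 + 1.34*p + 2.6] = 1.82*p + 1.34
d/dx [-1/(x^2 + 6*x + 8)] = 2*(x + 3)/(x^2 + 6*x + 8)^2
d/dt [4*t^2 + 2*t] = 8*t + 2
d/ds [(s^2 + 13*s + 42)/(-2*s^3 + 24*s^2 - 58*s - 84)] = (s^4 + 26*s^3 - 59*s^2 - 1092*s + 672)/(2*(s^6 - 24*s^5 + 202*s^4 - 612*s^3 - 167*s^2 + 2436*s + 1764))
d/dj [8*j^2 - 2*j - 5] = 16*j - 2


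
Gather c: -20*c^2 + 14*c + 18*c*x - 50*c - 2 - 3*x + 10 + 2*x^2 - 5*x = -20*c^2 + c*(18*x - 36) + 2*x^2 - 8*x + 8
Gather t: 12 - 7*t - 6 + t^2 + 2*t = t^2 - 5*t + 6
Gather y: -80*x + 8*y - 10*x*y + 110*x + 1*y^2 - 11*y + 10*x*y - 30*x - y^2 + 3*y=0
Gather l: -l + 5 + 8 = 13 - l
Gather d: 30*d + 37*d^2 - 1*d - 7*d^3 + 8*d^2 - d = -7*d^3 + 45*d^2 + 28*d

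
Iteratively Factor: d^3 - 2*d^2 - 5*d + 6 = (d - 1)*(d^2 - d - 6) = (d - 3)*(d - 1)*(d + 2)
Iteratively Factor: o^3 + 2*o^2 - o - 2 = (o - 1)*(o^2 + 3*o + 2) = (o - 1)*(o + 1)*(o + 2)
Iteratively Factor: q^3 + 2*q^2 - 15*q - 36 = (q + 3)*(q^2 - q - 12) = (q - 4)*(q + 3)*(q + 3)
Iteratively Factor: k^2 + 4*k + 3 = (k + 1)*(k + 3)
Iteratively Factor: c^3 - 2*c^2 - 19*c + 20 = (c + 4)*(c^2 - 6*c + 5) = (c - 5)*(c + 4)*(c - 1)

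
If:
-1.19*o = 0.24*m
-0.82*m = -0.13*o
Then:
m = 0.00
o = 0.00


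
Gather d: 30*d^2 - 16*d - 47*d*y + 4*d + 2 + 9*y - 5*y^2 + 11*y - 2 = 30*d^2 + d*(-47*y - 12) - 5*y^2 + 20*y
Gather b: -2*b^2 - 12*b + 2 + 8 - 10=-2*b^2 - 12*b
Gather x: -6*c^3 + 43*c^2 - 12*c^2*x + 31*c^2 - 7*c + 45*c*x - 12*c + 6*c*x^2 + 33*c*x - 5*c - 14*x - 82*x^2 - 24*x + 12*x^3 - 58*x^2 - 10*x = -6*c^3 + 74*c^2 - 24*c + 12*x^3 + x^2*(6*c - 140) + x*(-12*c^2 + 78*c - 48)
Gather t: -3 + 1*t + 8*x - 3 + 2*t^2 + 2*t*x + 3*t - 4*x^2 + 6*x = 2*t^2 + t*(2*x + 4) - 4*x^2 + 14*x - 6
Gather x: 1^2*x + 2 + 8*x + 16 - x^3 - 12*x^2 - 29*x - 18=-x^3 - 12*x^2 - 20*x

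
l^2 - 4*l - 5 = (l - 5)*(l + 1)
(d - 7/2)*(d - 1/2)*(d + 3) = d^3 - d^2 - 41*d/4 + 21/4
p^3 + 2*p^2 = p^2*(p + 2)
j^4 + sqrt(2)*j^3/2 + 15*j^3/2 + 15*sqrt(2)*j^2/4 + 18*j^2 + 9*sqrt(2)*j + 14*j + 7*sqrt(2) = (j + 2)^2*(j + 7/2)*(j + sqrt(2)/2)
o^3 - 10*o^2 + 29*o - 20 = (o - 5)*(o - 4)*(o - 1)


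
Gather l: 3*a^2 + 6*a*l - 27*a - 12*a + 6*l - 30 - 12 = 3*a^2 - 39*a + l*(6*a + 6) - 42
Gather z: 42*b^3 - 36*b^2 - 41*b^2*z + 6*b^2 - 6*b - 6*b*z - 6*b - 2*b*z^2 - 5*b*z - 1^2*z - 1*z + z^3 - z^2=42*b^3 - 30*b^2 - 12*b + z^3 + z^2*(-2*b - 1) + z*(-41*b^2 - 11*b - 2)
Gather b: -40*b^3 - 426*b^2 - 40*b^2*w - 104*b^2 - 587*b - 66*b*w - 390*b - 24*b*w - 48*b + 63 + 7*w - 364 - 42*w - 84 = -40*b^3 + b^2*(-40*w - 530) + b*(-90*w - 1025) - 35*w - 385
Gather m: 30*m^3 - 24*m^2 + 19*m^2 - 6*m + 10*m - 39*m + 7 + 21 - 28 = 30*m^3 - 5*m^2 - 35*m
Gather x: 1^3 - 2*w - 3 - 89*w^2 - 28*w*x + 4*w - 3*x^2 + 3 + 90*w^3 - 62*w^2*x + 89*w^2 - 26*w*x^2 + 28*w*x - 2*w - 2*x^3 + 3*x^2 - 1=90*w^3 - 62*w^2*x - 26*w*x^2 - 2*x^3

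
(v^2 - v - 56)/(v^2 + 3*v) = (v^2 - v - 56)/(v*(v + 3))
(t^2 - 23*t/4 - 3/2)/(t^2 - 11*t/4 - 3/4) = (t - 6)/(t - 3)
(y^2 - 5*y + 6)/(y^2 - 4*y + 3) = (y - 2)/(y - 1)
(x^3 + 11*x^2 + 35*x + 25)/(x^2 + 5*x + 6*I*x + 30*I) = (x^2 + 6*x + 5)/(x + 6*I)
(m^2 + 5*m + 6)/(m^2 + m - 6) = (m + 2)/(m - 2)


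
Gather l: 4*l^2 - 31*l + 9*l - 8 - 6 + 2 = 4*l^2 - 22*l - 12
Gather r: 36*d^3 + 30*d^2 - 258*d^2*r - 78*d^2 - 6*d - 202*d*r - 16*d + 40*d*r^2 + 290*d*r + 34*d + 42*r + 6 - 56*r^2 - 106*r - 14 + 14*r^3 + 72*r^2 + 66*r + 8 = 36*d^3 - 48*d^2 + 12*d + 14*r^3 + r^2*(40*d + 16) + r*(-258*d^2 + 88*d + 2)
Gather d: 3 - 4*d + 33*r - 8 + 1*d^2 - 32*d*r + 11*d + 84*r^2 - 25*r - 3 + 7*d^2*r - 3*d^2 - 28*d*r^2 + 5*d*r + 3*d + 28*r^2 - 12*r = d^2*(7*r - 2) + d*(-28*r^2 - 27*r + 10) + 112*r^2 - 4*r - 8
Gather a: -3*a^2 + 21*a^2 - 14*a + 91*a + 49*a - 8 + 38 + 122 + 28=18*a^2 + 126*a + 180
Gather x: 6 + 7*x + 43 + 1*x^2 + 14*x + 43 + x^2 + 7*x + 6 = 2*x^2 + 28*x + 98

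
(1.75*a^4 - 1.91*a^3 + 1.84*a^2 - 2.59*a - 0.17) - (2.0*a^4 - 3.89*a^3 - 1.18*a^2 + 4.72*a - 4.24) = -0.25*a^4 + 1.98*a^3 + 3.02*a^2 - 7.31*a + 4.07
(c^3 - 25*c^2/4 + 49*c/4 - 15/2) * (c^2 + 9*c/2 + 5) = c^5 - 7*c^4/4 - 87*c^3/8 + 131*c^2/8 + 55*c/2 - 75/2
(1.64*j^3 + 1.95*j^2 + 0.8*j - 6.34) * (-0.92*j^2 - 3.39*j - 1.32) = -1.5088*j^5 - 7.3536*j^4 - 9.5113*j^3 + 0.5468*j^2 + 20.4366*j + 8.3688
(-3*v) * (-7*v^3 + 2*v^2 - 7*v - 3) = 21*v^4 - 6*v^3 + 21*v^2 + 9*v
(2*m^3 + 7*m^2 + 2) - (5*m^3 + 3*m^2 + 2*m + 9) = -3*m^3 + 4*m^2 - 2*m - 7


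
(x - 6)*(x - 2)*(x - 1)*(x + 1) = x^4 - 8*x^3 + 11*x^2 + 8*x - 12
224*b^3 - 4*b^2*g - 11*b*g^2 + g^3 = (-8*b + g)*(-7*b + g)*(4*b + g)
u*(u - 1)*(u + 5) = u^3 + 4*u^2 - 5*u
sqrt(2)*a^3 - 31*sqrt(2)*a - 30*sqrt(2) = (a - 6)*(a + 5)*(sqrt(2)*a + sqrt(2))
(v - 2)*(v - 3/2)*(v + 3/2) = v^3 - 2*v^2 - 9*v/4 + 9/2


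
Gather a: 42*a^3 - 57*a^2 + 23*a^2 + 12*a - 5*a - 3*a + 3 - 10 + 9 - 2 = 42*a^3 - 34*a^2 + 4*a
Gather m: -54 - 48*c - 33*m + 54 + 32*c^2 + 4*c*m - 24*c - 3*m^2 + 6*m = 32*c^2 - 72*c - 3*m^2 + m*(4*c - 27)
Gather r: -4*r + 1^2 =1 - 4*r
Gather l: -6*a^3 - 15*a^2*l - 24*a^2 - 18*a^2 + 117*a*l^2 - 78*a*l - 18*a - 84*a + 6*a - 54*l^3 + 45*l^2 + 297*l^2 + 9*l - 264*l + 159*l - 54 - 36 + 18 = -6*a^3 - 42*a^2 - 96*a - 54*l^3 + l^2*(117*a + 342) + l*(-15*a^2 - 78*a - 96) - 72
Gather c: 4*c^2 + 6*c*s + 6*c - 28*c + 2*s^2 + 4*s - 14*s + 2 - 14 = 4*c^2 + c*(6*s - 22) + 2*s^2 - 10*s - 12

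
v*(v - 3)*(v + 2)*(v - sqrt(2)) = v^4 - sqrt(2)*v^3 - v^3 - 6*v^2 + sqrt(2)*v^2 + 6*sqrt(2)*v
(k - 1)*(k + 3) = k^2 + 2*k - 3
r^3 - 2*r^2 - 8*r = r*(r - 4)*(r + 2)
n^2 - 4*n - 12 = (n - 6)*(n + 2)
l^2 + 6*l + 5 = (l + 1)*(l + 5)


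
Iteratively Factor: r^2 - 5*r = (r)*(r - 5)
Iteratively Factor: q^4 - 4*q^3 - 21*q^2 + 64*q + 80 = (q - 5)*(q^3 + q^2 - 16*q - 16) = (q - 5)*(q - 4)*(q^2 + 5*q + 4) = (q - 5)*(q - 4)*(q + 4)*(q + 1)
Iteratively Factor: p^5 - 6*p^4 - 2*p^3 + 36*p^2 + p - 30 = (p + 1)*(p^4 - 7*p^3 + 5*p^2 + 31*p - 30) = (p + 1)*(p + 2)*(p^3 - 9*p^2 + 23*p - 15) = (p - 3)*(p + 1)*(p + 2)*(p^2 - 6*p + 5) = (p - 3)*(p - 1)*(p + 1)*(p + 2)*(p - 5)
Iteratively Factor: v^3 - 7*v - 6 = (v + 2)*(v^2 - 2*v - 3) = (v - 3)*(v + 2)*(v + 1)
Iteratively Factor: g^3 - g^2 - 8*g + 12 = (g - 2)*(g^2 + g - 6) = (g - 2)*(g + 3)*(g - 2)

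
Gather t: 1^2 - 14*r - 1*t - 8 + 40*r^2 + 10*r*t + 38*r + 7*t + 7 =40*r^2 + 24*r + t*(10*r + 6)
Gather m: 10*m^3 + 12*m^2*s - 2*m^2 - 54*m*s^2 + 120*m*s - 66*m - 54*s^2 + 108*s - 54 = 10*m^3 + m^2*(12*s - 2) + m*(-54*s^2 + 120*s - 66) - 54*s^2 + 108*s - 54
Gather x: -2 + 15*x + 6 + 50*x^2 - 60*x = 50*x^2 - 45*x + 4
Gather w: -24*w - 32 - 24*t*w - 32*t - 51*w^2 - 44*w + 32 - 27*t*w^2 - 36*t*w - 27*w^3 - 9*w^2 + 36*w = -32*t - 27*w^3 + w^2*(-27*t - 60) + w*(-60*t - 32)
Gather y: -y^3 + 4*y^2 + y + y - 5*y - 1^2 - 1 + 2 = -y^3 + 4*y^2 - 3*y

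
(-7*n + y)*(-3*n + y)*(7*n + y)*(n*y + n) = 147*n^4*y + 147*n^4 - 49*n^3*y^2 - 49*n^3*y - 3*n^2*y^3 - 3*n^2*y^2 + n*y^4 + n*y^3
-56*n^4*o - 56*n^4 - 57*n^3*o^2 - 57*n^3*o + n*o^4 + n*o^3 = (-8*n + o)*(n + o)*(7*n + o)*(n*o + n)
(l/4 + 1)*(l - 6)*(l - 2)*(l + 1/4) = l^4/4 - 15*l^3/16 - 21*l^2/4 + 43*l/4 + 3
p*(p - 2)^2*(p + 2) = p^4 - 2*p^3 - 4*p^2 + 8*p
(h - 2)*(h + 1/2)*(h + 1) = h^3 - h^2/2 - 5*h/2 - 1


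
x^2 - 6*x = x*(x - 6)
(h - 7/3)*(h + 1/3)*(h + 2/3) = h^3 - 4*h^2/3 - 19*h/9 - 14/27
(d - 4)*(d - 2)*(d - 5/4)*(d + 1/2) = d^4 - 27*d^3/4 + 95*d^2/8 - 9*d/4 - 5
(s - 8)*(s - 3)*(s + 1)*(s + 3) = s^4 - 7*s^3 - 17*s^2 + 63*s + 72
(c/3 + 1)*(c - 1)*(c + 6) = c^3/3 + 8*c^2/3 + 3*c - 6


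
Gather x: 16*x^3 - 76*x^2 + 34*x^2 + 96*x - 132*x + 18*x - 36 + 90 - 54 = 16*x^3 - 42*x^2 - 18*x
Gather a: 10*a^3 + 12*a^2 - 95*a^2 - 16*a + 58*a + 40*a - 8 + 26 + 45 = 10*a^3 - 83*a^2 + 82*a + 63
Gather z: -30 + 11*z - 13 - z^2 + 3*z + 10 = -z^2 + 14*z - 33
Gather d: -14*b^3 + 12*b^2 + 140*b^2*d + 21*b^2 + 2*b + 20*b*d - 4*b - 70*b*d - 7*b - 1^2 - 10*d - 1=-14*b^3 + 33*b^2 - 9*b + d*(140*b^2 - 50*b - 10) - 2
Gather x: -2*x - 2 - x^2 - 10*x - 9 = -x^2 - 12*x - 11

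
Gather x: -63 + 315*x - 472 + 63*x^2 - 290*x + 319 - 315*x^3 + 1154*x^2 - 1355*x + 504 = -315*x^3 + 1217*x^2 - 1330*x + 288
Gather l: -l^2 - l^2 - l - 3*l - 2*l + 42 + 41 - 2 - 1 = -2*l^2 - 6*l + 80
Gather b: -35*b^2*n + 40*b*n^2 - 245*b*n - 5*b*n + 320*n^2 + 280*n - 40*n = -35*b^2*n + b*(40*n^2 - 250*n) + 320*n^2 + 240*n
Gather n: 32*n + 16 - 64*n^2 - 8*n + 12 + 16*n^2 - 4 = -48*n^2 + 24*n + 24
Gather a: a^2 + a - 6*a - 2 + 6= a^2 - 5*a + 4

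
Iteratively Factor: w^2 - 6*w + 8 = (w - 2)*(w - 4)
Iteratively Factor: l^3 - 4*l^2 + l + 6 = (l - 2)*(l^2 - 2*l - 3) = (l - 3)*(l - 2)*(l + 1)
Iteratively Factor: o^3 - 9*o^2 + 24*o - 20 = (o - 5)*(o^2 - 4*o + 4) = (o - 5)*(o - 2)*(o - 2)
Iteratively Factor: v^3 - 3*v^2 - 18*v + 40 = (v + 4)*(v^2 - 7*v + 10) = (v - 2)*(v + 4)*(v - 5)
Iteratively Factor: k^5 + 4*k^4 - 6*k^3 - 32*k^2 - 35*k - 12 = (k + 1)*(k^4 + 3*k^3 - 9*k^2 - 23*k - 12) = (k + 1)^2*(k^3 + 2*k^2 - 11*k - 12) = (k + 1)^2*(k + 4)*(k^2 - 2*k - 3) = (k - 3)*(k + 1)^2*(k + 4)*(k + 1)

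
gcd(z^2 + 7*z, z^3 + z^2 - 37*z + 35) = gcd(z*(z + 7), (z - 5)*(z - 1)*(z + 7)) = z + 7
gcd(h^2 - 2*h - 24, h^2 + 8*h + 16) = h + 4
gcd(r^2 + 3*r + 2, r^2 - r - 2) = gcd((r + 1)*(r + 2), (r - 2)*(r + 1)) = r + 1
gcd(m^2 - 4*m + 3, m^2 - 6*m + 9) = m - 3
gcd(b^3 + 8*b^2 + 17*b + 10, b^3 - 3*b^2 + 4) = b + 1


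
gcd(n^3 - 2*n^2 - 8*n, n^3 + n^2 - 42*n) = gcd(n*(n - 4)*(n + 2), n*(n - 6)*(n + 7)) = n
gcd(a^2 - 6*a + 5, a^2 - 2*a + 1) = a - 1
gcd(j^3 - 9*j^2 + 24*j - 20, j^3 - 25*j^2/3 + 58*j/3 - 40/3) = j^2 - 7*j + 10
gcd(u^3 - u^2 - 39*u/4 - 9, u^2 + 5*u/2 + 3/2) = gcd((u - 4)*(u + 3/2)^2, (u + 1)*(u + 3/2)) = u + 3/2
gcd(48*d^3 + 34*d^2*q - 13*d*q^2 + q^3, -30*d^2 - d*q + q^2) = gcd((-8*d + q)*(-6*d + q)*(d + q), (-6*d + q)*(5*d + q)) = -6*d + q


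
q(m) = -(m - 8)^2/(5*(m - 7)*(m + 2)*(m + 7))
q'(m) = (m - 8)^2/(5*(m - 7)*(m + 2)*(m + 7)^2) + (m - 8)^2/(5*(m - 7)*(m + 2)^2*(m + 7)) + (m - 8)^2/(5*(m - 7)^2*(m + 2)*(m + 7)) - (2*m - 16)/(5*(m - 7)*(m + 2)*(m + 7))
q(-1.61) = 1.02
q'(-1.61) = -2.90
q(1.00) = 0.07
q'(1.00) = -0.04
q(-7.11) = 5.76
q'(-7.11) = 53.11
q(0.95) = 0.07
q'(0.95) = -0.04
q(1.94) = 0.04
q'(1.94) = -0.02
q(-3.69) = -0.46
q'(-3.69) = -0.10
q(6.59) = 0.01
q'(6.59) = 0.01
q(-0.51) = 0.20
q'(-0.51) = -0.18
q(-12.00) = 0.08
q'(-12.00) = 0.02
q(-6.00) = -0.75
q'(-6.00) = 0.62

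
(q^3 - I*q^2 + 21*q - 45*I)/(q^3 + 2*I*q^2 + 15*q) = (q - 3*I)/q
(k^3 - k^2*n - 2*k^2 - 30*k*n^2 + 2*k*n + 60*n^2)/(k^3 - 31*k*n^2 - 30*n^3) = (k - 2)/(k + n)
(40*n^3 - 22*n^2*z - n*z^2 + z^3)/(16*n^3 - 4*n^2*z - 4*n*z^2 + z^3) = (5*n + z)/(2*n + z)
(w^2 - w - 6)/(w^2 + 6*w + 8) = (w - 3)/(w + 4)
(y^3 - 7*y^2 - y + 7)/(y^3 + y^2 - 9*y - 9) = (y^2 - 8*y + 7)/(y^2 - 9)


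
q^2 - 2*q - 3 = (q - 3)*(q + 1)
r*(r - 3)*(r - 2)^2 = r^4 - 7*r^3 + 16*r^2 - 12*r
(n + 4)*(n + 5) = n^2 + 9*n + 20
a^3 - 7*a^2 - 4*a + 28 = (a - 7)*(a - 2)*(a + 2)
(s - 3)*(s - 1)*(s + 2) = s^3 - 2*s^2 - 5*s + 6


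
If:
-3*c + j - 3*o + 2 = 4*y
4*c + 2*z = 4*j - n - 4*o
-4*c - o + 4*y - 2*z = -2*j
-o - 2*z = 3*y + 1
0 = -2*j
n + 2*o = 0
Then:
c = -6/11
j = 0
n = -40/11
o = 20/11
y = -5/11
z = -8/11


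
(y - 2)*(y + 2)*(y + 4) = y^3 + 4*y^2 - 4*y - 16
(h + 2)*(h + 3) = h^2 + 5*h + 6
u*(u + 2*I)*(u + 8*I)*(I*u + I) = I*u^4 - 10*u^3 + I*u^3 - 10*u^2 - 16*I*u^2 - 16*I*u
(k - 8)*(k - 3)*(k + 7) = k^3 - 4*k^2 - 53*k + 168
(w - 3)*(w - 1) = w^2 - 4*w + 3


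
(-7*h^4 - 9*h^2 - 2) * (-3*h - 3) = 21*h^5 + 21*h^4 + 27*h^3 + 27*h^2 + 6*h + 6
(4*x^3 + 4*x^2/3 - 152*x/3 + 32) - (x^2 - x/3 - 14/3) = 4*x^3 + x^2/3 - 151*x/3 + 110/3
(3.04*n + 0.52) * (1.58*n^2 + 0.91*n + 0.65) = 4.8032*n^3 + 3.588*n^2 + 2.4492*n + 0.338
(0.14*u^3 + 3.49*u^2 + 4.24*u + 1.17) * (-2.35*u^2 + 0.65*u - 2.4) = -0.329*u^5 - 8.1105*u^4 - 8.0315*u^3 - 8.3695*u^2 - 9.4155*u - 2.808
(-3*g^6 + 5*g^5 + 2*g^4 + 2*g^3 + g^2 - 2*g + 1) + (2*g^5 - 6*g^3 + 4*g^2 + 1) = -3*g^6 + 7*g^5 + 2*g^4 - 4*g^3 + 5*g^2 - 2*g + 2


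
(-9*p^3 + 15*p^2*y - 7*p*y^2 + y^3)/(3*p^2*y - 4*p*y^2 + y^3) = (-3*p + y)/y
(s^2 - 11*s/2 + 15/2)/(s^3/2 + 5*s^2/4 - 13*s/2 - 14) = 2*(2*s^2 - 11*s + 15)/(2*s^3 + 5*s^2 - 26*s - 56)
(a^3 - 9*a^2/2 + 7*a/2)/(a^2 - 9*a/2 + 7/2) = a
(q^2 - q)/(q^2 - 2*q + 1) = q/(q - 1)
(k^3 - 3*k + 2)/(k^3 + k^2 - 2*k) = (k - 1)/k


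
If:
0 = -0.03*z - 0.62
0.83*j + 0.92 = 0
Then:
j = -1.11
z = -20.67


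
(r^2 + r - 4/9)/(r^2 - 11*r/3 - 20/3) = (r - 1/3)/(r - 5)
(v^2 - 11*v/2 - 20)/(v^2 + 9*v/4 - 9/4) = 2*(2*v^2 - 11*v - 40)/(4*v^2 + 9*v - 9)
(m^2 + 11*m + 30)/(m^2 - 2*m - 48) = (m + 5)/(m - 8)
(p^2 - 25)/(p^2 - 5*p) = (p + 5)/p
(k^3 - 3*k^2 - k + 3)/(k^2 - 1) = k - 3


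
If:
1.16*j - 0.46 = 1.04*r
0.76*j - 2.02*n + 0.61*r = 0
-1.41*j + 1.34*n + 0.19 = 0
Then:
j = 0.02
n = -0.12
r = -0.42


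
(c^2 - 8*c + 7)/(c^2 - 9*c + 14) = (c - 1)/(c - 2)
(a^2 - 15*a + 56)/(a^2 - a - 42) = (a - 8)/(a + 6)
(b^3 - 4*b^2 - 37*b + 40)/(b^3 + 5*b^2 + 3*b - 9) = (b^2 - 3*b - 40)/(b^2 + 6*b + 9)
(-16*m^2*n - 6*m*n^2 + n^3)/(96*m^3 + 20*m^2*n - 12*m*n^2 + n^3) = -n/(6*m - n)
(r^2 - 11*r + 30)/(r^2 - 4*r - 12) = (r - 5)/(r + 2)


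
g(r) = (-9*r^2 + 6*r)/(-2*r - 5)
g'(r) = (6 - 18*r)/(-2*r - 5) + 2*(-9*r^2 + 6*r)/(-2*r - 5)^2 = 6*(3*r^2 + 15*r - 5)/(4*r^2 + 20*r + 25)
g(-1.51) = 14.94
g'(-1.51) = -31.85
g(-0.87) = 3.69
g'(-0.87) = -8.91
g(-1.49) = 14.32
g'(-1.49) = -30.42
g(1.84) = 2.24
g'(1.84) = 2.61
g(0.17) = -0.14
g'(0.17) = -0.50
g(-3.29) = -74.15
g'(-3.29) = -52.58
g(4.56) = 11.32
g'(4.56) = 3.79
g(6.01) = 16.98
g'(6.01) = 4.01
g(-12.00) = -72.00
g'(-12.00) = 4.11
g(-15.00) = -84.60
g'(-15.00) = 4.27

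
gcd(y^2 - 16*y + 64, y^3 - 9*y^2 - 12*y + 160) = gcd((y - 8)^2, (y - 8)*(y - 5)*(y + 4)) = y - 8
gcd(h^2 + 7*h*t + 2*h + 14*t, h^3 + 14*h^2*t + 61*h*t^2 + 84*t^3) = h + 7*t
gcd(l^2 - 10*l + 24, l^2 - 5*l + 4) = l - 4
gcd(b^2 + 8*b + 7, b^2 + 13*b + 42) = b + 7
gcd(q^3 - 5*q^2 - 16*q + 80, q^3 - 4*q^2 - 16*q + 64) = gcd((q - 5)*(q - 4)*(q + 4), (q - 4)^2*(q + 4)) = q^2 - 16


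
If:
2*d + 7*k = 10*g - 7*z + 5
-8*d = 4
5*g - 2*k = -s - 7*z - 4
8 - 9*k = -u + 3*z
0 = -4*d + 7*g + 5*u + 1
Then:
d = -1/2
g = 210*z/499 - 11/499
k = 412/499 - 199*z/499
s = -4941*z/499 - 1117/499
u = -294*z/499 - 284/499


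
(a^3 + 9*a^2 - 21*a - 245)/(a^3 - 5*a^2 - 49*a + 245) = (a + 7)/(a - 7)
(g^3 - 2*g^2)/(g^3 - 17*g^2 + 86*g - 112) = g^2/(g^2 - 15*g + 56)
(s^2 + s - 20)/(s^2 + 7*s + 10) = (s - 4)/(s + 2)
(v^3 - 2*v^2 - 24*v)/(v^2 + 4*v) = v - 6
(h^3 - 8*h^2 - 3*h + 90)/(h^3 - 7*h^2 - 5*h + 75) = (h - 6)/(h - 5)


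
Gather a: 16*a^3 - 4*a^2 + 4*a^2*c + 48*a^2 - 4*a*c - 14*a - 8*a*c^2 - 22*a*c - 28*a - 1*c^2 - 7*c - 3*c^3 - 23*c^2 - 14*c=16*a^3 + a^2*(4*c + 44) + a*(-8*c^2 - 26*c - 42) - 3*c^3 - 24*c^2 - 21*c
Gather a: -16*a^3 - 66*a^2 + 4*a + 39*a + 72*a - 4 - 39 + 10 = -16*a^3 - 66*a^2 + 115*a - 33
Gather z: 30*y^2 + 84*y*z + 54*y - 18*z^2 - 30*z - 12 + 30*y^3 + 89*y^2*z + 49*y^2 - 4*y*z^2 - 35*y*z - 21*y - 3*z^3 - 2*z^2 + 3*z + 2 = 30*y^3 + 79*y^2 + 33*y - 3*z^3 + z^2*(-4*y - 20) + z*(89*y^2 + 49*y - 27) - 10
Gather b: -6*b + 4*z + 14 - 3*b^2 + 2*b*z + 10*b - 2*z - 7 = -3*b^2 + b*(2*z + 4) + 2*z + 7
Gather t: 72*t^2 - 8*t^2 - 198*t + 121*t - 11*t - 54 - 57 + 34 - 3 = 64*t^2 - 88*t - 80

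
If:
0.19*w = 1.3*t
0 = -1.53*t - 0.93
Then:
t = -0.61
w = -4.16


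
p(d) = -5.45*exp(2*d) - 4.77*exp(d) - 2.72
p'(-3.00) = -0.26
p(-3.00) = -2.97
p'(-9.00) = 0.00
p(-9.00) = -2.72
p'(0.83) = -68.27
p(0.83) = -42.32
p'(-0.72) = -4.90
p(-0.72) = -6.33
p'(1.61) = -296.67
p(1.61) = -162.99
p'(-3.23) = -0.21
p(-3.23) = -2.92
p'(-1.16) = -2.57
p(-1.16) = -4.75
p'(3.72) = -18756.81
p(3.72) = -9479.54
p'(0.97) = -88.43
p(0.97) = -53.23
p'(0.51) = -38.17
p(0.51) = -25.78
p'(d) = -10.9*exp(2*d) - 4.77*exp(d) = (-10.9*exp(d) - 4.77)*exp(d)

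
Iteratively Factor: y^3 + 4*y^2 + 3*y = (y)*(y^2 + 4*y + 3) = y*(y + 1)*(y + 3)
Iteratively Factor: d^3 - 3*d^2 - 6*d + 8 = (d - 1)*(d^2 - 2*d - 8) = (d - 4)*(d - 1)*(d + 2)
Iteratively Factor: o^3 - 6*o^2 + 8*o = (o - 4)*(o^2 - 2*o) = o*(o - 4)*(o - 2)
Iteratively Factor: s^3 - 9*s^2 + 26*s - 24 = (s - 2)*(s^2 - 7*s + 12) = (s - 3)*(s - 2)*(s - 4)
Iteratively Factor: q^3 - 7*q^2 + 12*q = (q - 4)*(q^2 - 3*q) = q*(q - 4)*(q - 3)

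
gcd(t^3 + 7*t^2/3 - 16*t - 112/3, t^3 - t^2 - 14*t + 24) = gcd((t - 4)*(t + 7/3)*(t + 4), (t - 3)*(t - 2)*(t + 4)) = t + 4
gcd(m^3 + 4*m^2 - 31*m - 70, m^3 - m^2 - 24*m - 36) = m + 2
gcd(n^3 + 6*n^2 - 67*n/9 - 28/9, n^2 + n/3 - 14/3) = 1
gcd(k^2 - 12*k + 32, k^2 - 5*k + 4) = k - 4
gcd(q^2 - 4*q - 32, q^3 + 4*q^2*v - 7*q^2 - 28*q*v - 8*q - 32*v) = q - 8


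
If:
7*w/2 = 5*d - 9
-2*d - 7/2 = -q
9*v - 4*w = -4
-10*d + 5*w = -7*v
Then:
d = 151/10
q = 337/10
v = 8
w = 19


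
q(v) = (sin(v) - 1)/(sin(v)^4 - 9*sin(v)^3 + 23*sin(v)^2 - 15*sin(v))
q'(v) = (sin(v) - 1)*(-4*sin(v)^3*cos(v) + 27*sin(v)^2*cos(v) - 46*sin(v)*cos(v) + 15*cos(v))/(sin(v)^4 - 9*sin(v)^3 + 23*sin(v)^2 - 15*sin(v))^2 + cos(v)/(sin(v)^4 - 9*sin(v)^3 + 23*sin(v)^2 - 15*sin(v)) = (-3*cos(v) + 16/tan(v) - 15*cos(v)/sin(v)^2)/((sin(v) - 5)^2*(sin(v) - 3)^2)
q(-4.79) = 0.13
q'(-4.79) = -0.00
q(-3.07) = -0.90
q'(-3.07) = 12.98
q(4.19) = -0.05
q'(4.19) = 0.04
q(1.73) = 0.13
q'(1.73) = 0.01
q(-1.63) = -0.04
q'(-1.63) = 0.00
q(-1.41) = -0.04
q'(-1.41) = -0.01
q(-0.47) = -0.12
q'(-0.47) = -0.28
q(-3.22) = 0.89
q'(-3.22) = 10.82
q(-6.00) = 0.28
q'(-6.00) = -0.80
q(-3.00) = -0.44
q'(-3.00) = 3.30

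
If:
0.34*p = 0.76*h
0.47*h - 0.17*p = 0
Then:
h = 0.00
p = 0.00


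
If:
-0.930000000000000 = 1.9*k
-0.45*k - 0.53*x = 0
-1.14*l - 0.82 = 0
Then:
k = -0.49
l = -0.72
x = 0.42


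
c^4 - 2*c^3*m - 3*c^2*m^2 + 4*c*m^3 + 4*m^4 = (c - 2*m)^2*(c + m)^2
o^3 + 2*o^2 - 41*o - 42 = (o - 6)*(o + 1)*(o + 7)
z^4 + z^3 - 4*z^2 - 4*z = z*(z - 2)*(z + 1)*(z + 2)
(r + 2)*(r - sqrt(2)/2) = r^2 - sqrt(2)*r/2 + 2*r - sqrt(2)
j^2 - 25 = (j - 5)*(j + 5)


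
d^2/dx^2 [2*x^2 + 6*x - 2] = 4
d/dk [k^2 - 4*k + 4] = 2*k - 4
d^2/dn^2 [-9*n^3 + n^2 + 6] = 2 - 54*n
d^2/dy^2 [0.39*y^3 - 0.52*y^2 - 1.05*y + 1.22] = 2.34*y - 1.04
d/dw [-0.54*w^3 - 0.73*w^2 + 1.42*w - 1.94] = -1.62*w^2 - 1.46*w + 1.42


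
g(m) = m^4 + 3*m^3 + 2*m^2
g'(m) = 4*m^3 + 9*m^2 + 4*m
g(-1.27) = -0.32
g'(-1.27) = 1.24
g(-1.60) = -0.61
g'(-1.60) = 0.26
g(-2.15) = 0.80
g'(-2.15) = -6.75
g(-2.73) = 9.41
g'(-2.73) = -25.23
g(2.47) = 94.63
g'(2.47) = 125.06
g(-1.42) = -0.49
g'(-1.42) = 1.01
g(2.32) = 77.20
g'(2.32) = 107.67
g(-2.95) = 16.12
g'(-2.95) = -36.17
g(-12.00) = 15840.00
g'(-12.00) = -5664.00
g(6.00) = 2016.00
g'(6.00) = 1212.00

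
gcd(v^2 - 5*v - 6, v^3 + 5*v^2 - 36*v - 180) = v - 6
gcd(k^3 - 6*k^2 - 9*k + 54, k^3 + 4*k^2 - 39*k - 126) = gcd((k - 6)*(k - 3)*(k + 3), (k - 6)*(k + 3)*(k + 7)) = k^2 - 3*k - 18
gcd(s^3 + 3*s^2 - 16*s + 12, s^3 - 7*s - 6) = 1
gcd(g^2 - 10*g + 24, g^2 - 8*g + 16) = g - 4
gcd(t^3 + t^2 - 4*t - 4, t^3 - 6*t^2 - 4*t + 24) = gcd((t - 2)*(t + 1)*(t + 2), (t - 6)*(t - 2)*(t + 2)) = t^2 - 4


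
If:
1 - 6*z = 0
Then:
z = 1/6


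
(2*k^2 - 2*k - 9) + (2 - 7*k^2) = -5*k^2 - 2*k - 7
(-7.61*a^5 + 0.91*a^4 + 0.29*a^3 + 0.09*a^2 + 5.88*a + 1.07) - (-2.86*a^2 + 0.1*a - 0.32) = -7.61*a^5 + 0.91*a^4 + 0.29*a^3 + 2.95*a^2 + 5.78*a + 1.39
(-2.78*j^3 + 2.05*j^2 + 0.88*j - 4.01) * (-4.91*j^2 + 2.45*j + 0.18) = 13.6498*j^5 - 16.8765*j^4 + 0.2013*j^3 + 22.2141*j^2 - 9.6661*j - 0.7218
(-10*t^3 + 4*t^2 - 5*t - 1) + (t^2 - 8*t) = -10*t^3 + 5*t^2 - 13*t - 1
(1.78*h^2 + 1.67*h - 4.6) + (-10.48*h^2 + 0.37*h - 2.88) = -8.7*h^2 + 2.04*h - 7.48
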